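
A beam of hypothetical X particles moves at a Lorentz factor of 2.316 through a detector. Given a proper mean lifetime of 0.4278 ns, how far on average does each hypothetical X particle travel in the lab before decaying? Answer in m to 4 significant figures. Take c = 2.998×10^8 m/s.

d ≈ 0.2679 m

β = √(1 − 1/γ²) = √(1 − 1/2.316²) = 0.901979
Dilated lifetime: Δt = γτ₀ = 2.316 × 0.4278 ns = 0.990785 ns
d = vΔt = 0.901979c × 0.990785 ns = 2.70413×10^8 m/s × 9.90785×10^-10 s = 0.2679 m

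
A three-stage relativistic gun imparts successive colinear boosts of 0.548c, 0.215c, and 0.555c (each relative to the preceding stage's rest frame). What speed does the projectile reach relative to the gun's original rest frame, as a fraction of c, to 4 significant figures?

u ≈ 0.8976c

Compose boost 2: (0.215 + 0.548)/(1 + 0.215×0.548) = 0.7630/1.11782 = 0.682579
Compose boost 3: (0.555 + 0.682579)/(1 + 0.555×0.682579) = 1.23758/1.37883 = 0.8976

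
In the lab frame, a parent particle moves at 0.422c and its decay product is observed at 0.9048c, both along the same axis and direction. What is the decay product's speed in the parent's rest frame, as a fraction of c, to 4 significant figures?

Inverse velocity addition: u' = (u − v)/(1 − uv/c²)
= (0.9048 − 0.422)/(1 − 0.9048×0.422) = 0.4828/0.618174 = 0.7810

u' ≈ 0.7810c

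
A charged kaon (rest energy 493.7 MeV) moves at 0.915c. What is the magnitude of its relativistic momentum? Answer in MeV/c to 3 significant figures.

γ = 1/√(1 − 0.915²) = 2.4786
p = γβm₀c = 2.4786 × 0.915 × 493.7 MeV/c = 1120 MeV/c

p ≈ 1120 MeV/c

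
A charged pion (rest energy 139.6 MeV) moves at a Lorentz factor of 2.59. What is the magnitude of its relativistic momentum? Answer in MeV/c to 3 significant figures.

β = √(1 − 1/γ²) = √(1 − 1/2.59²) = 0.92246
p = γβm₀c = 2.59 × 0.92246 × 139.6 MeV/c = 334 MeV/c

p ≈ 334 MeV/c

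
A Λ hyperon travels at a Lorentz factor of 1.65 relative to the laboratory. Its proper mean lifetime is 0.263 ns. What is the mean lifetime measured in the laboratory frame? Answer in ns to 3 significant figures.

Δt ≈ 0.434 ns

γ = 1.65 (given)
Time dilation: Δt = γτ₀ = 1.65 × 0.263 ns = 0.434 ns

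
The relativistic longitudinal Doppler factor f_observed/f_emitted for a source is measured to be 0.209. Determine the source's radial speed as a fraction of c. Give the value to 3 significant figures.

f_obs/f_src = √((1−β)/(1+β)) = 0.209  ⇒  (1−β)/(1+β) = 0.043681
β = |1 − D²|/(1 + D²) = |1 − 0.043681|/(1 + 0.043681) = 0.916

β ≈ 0.916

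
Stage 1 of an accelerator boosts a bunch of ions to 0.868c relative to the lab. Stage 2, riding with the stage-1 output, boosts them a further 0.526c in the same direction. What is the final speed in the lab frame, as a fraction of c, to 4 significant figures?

Compose boost 2: (0.526 + 0.868)/(1 + 0.526×0.868) = 1.394/1.45657 = 0.9570

u ≈ 0.9570c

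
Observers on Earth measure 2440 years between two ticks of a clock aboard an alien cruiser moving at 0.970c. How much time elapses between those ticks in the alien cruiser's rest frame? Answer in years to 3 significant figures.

γ = 1/√(1 − 0.970²) = 4.1135
Proper time: τ₀ = Δt/γ = 2440/4.1135 = 593 years

τ₀ ≈ 593 years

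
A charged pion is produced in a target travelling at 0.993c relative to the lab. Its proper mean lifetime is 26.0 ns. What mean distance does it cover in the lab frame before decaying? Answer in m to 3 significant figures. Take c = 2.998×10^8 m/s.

γ = 1/√(1 − 0.993²) = 8.4664
Dilated lifetime: Δt = γτ₀ = 8.4664 × 26.0 ns = 220.13 ns
d = vΔt = 0.993c × 220.13 ns = 2.9770×10^8 m/s × 2.2013×10^-7 s = 65.5 m

d ≈ 65.5 m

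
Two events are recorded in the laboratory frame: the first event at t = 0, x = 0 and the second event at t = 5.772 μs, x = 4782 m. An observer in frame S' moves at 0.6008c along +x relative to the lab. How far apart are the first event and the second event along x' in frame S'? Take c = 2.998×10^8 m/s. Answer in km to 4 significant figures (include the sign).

Δx' ≈ 4.681 km

γ = 1/√(1 − 0.6008²) = 1.25094
Δx' = γ(Δx − vΔt) = 1.25094 × (4782 m − 0.6008×(2.998×10^8 m/s)×5.772×10^-6 s)
= 1.25094 × (3742.35 m) = 4.681 km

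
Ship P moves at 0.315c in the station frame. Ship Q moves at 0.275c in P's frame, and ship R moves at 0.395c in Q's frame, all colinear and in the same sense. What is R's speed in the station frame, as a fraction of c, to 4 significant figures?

Compose boost 2: (0.275 + 0.315)/(1 + 0.275×0.315) = 0.5900/1.08662 = 0.542966
Compose boost 3: (0.395 + 0.542966)/(1 + 0.395×0.542966) = 0.937966/1.21447 = 0.7723

u ≈ 0.7723c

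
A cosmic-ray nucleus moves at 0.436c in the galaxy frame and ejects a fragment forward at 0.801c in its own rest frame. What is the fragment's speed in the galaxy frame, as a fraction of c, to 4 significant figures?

Compose boost 2: (0.801 + 0.436)/(1 + 0.801×0.436) = 1.237/1.34924 = 0.9168

u ≈ 0.9168c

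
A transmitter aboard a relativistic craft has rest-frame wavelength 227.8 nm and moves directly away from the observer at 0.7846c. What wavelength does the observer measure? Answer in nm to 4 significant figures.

Relativistic Doppler: λ_obs = λ_src √((1+β)/(1−β))
= 227.8 × √(1.78460/0.215400) = 227.8 × 2.87838 = 655.7 nm

λ_obs ≈ 655.7 nm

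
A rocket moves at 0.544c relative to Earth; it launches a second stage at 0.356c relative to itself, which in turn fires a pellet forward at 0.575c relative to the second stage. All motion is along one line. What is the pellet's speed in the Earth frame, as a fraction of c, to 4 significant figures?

Compose boost 2: (0.356 + 0.544)/(1 + 0.356×0.544) = 0.9000/1.19366 = 0.753981
Compose boost 3: (0.575 + 0.753981)/(1 + 0.575×0.753981) = 1.32898/1.43354 = 0.9271

u ≈ 0.9271c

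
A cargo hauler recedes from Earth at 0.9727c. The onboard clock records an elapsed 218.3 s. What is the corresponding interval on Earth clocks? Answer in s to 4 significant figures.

Δt ≈ 940.7 s

γ = 1/√(1 − 0.9727²) = 4.30912
Time dilation: Δt = γτ₀ = 4.30912 × 218.3 s = 940.7 s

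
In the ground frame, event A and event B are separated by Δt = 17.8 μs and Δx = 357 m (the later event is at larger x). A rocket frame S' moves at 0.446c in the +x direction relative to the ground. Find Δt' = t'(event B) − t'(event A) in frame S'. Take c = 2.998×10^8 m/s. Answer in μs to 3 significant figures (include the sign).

Δt' ≈ 19.3 μs

γ = 1/√(1 − 0.446²) = 1.1173
Δt' = γ(Δt − vΔx/c²) = 1.1173 × (17.8 μs − 0.446×357 m / (2.998×10^8 m/s))
= 1.1173 × (17.269 μs) = 19.3 μs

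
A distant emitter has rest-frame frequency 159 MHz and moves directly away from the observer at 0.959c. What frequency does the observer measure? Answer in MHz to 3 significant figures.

Relativistic Doppler: f_obs = f_src √((1−β)/(1+β))
= 159 × √(0.041000/1.9590) = 159 × 0.14467 = 23.0 MHz

f_obs ≈ 23.0 MHz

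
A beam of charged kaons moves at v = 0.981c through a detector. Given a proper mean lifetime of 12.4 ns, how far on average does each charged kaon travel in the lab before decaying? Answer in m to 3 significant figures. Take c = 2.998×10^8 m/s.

γ = 1/√(1 − 0.981²) = 5.1544
Dilated lifetime: Δt = γτ₀ = 5.1544 × 12.4 ns = 63.915 ns
d = vΔt = 0.981c × 63.915 ns = 2.9410×10^8 m/s × 6.3915×10^-8 s = 18.8 m

d ≈ 18.8 m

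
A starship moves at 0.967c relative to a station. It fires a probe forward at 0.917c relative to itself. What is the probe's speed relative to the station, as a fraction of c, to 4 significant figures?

u ≈ 0.9985c

Relativistic velocity addition: u = (u' + v)/(1 + u'v/c²)
= (0.917 + 0.967)/(1 + 0.917×0.967) = 1.884/1.88674 = 0.9985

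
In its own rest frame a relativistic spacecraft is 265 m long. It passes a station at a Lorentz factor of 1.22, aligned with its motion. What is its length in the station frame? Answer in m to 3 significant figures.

γ = 1.22 (given)
Length contraction: L = L₀/γ = 265/1.22 = 217 m

L ≈ 217 m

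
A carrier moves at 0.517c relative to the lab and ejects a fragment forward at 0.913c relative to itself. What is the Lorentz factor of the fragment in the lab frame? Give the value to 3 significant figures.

u_lab = (0.913 + 0.517)/(1 + 0.913×0.517) = 1.430/1.47202 = 0.971454
γ = 1/√(1 − 0.971454²) = 4.22

γ ≈ 4.22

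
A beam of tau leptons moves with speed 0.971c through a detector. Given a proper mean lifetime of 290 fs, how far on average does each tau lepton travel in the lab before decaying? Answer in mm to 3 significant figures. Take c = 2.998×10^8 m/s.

γ = 1/√(1 − 0.971²) = 4.1827
Dilated lifetime: Δt = γτ₀ = 4.1827 × 290 fs = 1213.0 fs
d = vΔt = 0.971c × 1213.0 fs = 2.9111×10^8 m/s × 1.2130×10^-12 s = 0.353 mm

d ≈ 0.353 mm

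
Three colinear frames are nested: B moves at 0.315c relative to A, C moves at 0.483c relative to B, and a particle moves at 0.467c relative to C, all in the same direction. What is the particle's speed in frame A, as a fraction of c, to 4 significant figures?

Compose boost 2: (0.483 + 0.315)/(1 + 0.483×0.315) = 0.7980/1.15214 = 0.692621
Compose boost 3: (0.467 + 0.692621)/(1 + 0.467×0.692621) = 1.15962/1.32345 = 0.8762

u ≈ 0.8762c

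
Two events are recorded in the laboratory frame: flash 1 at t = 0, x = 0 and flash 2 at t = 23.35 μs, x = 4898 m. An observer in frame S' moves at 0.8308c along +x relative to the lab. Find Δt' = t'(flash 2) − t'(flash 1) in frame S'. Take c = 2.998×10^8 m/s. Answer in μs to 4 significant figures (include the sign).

γ = 1/√(1 − 0.8308²) = 1.79672
Δt' = γ(Δt − vΔx/c²) = 1.79672 × (23.35 μs − 0.8308×4898 m / (2.998×10^8 m/s))
= 1.79672 × (9.77676 μs) = 17.57 μs

Δt' ≈ 17.57 μs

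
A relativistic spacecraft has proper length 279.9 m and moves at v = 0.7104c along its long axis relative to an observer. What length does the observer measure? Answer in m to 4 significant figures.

γ = 1/√(1 − 0.7104²) = 1.42086
Length contraction: L = L₀/γ = 279.9/1.42086 = 197.0 m

L ≈ 197.0 m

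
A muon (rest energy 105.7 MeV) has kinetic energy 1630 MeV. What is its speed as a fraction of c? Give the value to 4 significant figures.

β ≈ 0.9981

γ = 1 + K/(m₀c²) = 1 + 1630/105.7 = 16.4210
β = √(1 − 1/γ²) = 0.9981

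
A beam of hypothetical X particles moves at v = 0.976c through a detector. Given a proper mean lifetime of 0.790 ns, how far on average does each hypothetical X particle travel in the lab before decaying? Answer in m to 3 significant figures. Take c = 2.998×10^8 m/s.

d ≈ 1.06 m

γ = 1/√(1 − 0.976²) = 4.5920
Dilated lifetime: Δt = γτ₀ = 4.5920 × 0.790 ns = 3.6277 ns
d = vΔt = 0.976c × 3.6277 ns = 2.9260×10^8 m/s × 3.6277×10^-9 s = 1.06 m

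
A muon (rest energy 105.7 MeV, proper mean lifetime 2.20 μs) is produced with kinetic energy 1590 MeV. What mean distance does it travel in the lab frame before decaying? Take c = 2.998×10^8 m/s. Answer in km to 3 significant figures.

γ = 1 + K/(m₀c²) = 1 + 1590/105.7 = 16.043
β = √(1 − 1/γ²) = 0.99806
Dilated lifetime: γτ₀ = 16.043 × 2.20 μs = 35.294 μs
d = βc·γτ₀ = 0.99806 × (2.998×10^8 m/s) × 3.5294×10^-5 s = 10.6 km

d ≈ 10.6 km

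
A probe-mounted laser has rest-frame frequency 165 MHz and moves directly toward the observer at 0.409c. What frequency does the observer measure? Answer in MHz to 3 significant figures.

f_obs ≈ 255 MHz

Relativistic Doppler: f_obs = f_src √((1+β)/(1−β))
= 165 × √(1.4090/0.59100) = 165 × 1.5441 = 255 MHz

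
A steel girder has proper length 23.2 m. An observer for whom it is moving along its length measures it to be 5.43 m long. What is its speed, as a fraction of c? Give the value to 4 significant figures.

β ≈ 0.9722

γ = L₀/L = 23.2/5.43 = 4.27256
β = √(1 − 1/γ²) = 0.9722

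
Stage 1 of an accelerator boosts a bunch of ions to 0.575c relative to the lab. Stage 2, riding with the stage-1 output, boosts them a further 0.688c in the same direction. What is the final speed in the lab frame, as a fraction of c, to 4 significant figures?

Compose boost 2: (0.688 + 0.575)/(1 + 0.688×0.575) = 1.263/1.39560 = 0.9050

u ≈ 0.9050c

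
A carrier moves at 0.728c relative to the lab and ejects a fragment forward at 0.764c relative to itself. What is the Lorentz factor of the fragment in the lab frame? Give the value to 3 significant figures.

u_lab = (0.764 + 0.728)/(1 + 0.764×0.728) = 1.492/1.55619 = 0.958751
γ = 1/√(1 − 0.958751²) = 3.52

γ ≈ 3.52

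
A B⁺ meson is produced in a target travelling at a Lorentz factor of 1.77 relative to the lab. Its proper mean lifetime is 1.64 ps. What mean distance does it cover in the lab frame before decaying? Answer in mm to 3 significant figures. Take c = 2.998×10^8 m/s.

β = √(1 − 1/γ²) = √(1 − 1/1.77²) = 0.82511
Dilated lifetime: Δt = γτ₀ = 1.77 × 1.64 ps = 2.9028 ps
d = vΔt = 0.82511c × 2.9028 ps = 2.4737×10^8 m/s × 2.9028×10^-12 s = 0.718 mm

d ≈ 0.718 mm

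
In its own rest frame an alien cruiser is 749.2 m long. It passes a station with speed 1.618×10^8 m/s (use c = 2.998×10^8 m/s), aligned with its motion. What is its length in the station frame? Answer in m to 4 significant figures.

L ≈ 630.7 m

β = v/c = 1.618×10^8 / 2.998×10^8 = 0.539693
γ = 1/√(1 − 0.539693²) = 1.18784
Length contraction: L = L₀/γ = 749.2/1.18784 = 630.7 m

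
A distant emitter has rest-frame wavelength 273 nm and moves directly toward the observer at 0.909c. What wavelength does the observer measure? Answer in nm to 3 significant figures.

λ_obs ≈ 59.6 nm

Relativistic Doppler: λ_obs = λ_src √((1−β)/(1+β))
= 273 × √(0.091000/1.9090) = 273 × 0.21833 = 59.6 nm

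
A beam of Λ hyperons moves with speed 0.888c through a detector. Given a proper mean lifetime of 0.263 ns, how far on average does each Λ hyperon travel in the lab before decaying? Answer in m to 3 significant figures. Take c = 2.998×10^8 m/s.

d ≈ 0.152 m

γ = 1/√(1 − 0.888²) = 2.1747
Dilated lifetime: Δt = γτ₀ = 2.1747 × 0.263 ns = 0.57193 ns
d = vΔt = 0.888c × 0.57193 ns = 2.6622×10^8 m/s × 5.7193×10^-10 s = 0.152 m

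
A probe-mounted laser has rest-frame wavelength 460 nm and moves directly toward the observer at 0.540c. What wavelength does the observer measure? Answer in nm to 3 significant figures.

Relativistic Doppler: λ_obs = λ_src √((1−β)/(1+β))
= 460 × √(0.46000/1.5400) = 460 × 0.54654 = 251 nm

λ_obs ≈ 251 nm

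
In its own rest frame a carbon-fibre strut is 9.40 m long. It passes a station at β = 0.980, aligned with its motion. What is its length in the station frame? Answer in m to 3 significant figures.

γ = 1/√(1 − 0.980²) = 5.0252
Length contraction: L = L₀/γ = 9.40/5.0252 = 1.87 m

L ≈ 1.87 m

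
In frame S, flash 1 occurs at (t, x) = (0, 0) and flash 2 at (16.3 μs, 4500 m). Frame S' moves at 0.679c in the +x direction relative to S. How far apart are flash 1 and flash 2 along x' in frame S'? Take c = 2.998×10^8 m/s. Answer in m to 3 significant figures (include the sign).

γ = 1/√(1 − 0.679²) = 1.3621
Δx' = γ(Δx − vΔt) = 1.3621 × (4500 m − 0.679×(2.998×10^8 m/s)×16.3×10^-6 s)
= 1.3621 × (1181.9 m) = 1610 m

Δx' ≈ 1610 m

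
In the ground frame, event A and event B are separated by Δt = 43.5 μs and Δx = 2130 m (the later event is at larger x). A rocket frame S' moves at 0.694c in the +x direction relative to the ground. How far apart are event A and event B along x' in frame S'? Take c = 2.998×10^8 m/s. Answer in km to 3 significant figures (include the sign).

γ = 1/√(1 − 0.694²) = 1.3889
Δx' = γ(Δx − vΔt) = 1.3889 × (2130 m − 0.694×(2.998×10^8 m/s)×43.5×10^-6 s)
= 1.3889 × (-6920.7 m) = -9.61 km

Δx' ≈ -9.61 km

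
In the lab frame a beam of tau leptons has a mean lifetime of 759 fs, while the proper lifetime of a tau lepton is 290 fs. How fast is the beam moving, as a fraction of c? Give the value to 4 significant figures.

β ≈ 0.9241

γ = Δt/τ₀ = 759/290 = 2.61724
β = √(1 − 1/γ²) = √(1 − 1/2.61724²) = 0.9241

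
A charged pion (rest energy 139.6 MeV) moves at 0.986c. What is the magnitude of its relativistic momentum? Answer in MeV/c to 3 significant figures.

p ≈ 825 MeV/c

γ = 1/√(1 − 0.986²) = 5.9972
p = γβm₀c = 5.9972 × 0.986 × 139.6 MeV/c = 825 MeV/c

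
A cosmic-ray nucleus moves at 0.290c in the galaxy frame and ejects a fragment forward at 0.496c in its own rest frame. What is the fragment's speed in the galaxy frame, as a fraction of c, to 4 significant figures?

Compose boost 2: (0.496 + 0.290)/(1 + 0.496×0.290) = 0.7860/1.14384 = 0.6872

u ≈ 0.6872c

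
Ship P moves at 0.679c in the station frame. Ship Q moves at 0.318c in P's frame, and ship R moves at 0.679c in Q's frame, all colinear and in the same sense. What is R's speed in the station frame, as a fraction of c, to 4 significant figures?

u ≈ 0.9629c

Compose boost 2: (0.318 + 0.679)/(1 + 0.318×0.679) = 0.9970/1.21592 = 0.819954
Compose boost 3: (0.679 + 0.819954)/(1 + 0.679×0.819954) = 1.49895/1.55675 = 0.9629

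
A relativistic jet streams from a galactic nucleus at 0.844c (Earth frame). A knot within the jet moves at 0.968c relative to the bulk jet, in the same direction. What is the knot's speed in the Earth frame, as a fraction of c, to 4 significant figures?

Relativistic velocity addition: u = (u' + v)/(1 + u'v/c²)
= (0.968 + 0.844)/(1 + 0.968×0.844) = 1.812/1.81699 = 0.9973

u ≈ 0.9973c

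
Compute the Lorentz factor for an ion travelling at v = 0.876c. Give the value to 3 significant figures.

γ = 1/√(1 − β²) = 1/√(1 − 0.876²) = 1/√(0.23262) = 2.07

γ ≈ 2.07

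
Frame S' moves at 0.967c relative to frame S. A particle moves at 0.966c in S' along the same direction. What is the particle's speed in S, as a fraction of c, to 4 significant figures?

Relativistic velocity addition: u = (u' + v)/(1 + u'v/c²)
= (0.966 + 0.967)/(1 + 0.966×0.967) = 1.933/1.93412 = 0.9994

u ≈ 0.9994c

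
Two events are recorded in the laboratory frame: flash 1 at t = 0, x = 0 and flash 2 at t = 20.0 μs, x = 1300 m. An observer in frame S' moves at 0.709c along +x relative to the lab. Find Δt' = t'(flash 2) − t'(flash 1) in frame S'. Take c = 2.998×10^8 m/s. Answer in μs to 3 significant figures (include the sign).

γ = 1/√(1 − 0.709²) = 1.4180
Δt' = γ(Δt − vΔx/c²) = 1.4180 × (20.0 μs − 0.709×1300 m / (2.998×10^8 m/s))
= 1.4180 × (16.926 μs) = 24.0 μs

Δt' ≈ 24.0 μs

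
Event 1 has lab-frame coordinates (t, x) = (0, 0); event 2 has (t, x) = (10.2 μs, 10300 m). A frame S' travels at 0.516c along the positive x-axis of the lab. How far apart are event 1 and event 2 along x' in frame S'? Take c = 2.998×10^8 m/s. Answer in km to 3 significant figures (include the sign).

Δx' ≈ 10.2 km

γ = 1/√(1 − 0.516²) = 1.1674
Δx' = γ(Δx − vΔt) = 1.1674 × (10300 m − 0.516×(2.998×10^8 m/s)×10.2×10^-6 s)
= 1.1674 × (8722.1 m) = 10.2 km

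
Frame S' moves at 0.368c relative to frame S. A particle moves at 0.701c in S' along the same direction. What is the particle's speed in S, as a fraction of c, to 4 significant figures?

u ≈ 0.8498c

Relativistic velocity addition: u = (u' + v)/(1 + u'v/c²)
= (0.701 + 0.368)/(1 + 0.701×0.368) = 1.069/1.25797 = 0.8498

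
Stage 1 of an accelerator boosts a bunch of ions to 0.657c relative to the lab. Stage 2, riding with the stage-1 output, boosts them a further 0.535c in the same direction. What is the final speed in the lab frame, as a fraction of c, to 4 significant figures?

Compose boost 2: (0.535 + 0.657)/(1 + 0.535×0.657) = 1.192/1.35150 = 0.8820

u ≈ 0.8820c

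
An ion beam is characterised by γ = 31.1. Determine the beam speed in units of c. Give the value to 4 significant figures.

β = √(1 − 1/γ²) = √(1 − 1/31.1²) = √(0.998966) = 0.9995

β ≈ 0.9995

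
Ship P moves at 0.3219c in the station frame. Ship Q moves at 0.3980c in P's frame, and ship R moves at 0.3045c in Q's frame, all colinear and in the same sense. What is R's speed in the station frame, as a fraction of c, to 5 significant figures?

Compose boost 2: (0.3980 + 0.3219)/(1 + 0.3980×0.3219) = 0.71990/1.128116 = 0.6381435
Compose boost 3: (0.3045 + 0.6381435)/(1 + 0.3045×0.6381435) = 0.9426435/1.194315 = 0.78928

u ≈ 0.78928c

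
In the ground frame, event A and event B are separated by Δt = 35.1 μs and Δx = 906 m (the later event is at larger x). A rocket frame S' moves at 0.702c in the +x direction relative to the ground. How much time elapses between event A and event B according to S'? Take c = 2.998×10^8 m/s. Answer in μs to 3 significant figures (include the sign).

Δt' ≈ 46.3 μs

γ = 1/√(1 − 0.702²) = 1.4041
Δt' = γ(Δt − vΔx/c²) = 1.4041 × (35.1 μs − 0.702×906 m / (2.998×10^8 m/s))
= 1.4041 × (32.979 μs) = 46.3 μs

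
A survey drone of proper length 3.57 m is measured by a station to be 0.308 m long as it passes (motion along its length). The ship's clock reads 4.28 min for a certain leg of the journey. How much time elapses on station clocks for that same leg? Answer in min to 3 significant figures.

Δt ≈ 49.6 min

Length contraction ⇒ γ = L₀/L = 3.57/0.308 = 11.591
Time dilation: Δt = γτ₀ = 11.591 × 4.28 min = 49.6 min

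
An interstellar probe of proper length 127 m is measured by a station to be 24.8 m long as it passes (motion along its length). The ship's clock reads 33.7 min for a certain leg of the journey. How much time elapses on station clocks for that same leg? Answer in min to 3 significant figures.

Δt ≈ 173 min

Length contraction ⇒ γ = L₀/L = 127/24.8 = 5.1210
Time dilation: Δt = γτ₀ = 5.1210 × 33.7 min = 173 min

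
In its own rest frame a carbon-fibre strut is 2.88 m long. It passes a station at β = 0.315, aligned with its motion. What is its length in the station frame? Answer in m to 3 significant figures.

γ = 1/√(1 − 0.315²) = 1.0536
Length contraction: L = L₀/γ = 2.88/1.0536 = 2.73 m

L ≈ 2.73 m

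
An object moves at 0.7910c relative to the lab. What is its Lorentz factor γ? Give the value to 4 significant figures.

γ = 1/√(1 − β²) = 1/√(1 − 0.7910²) = 1/√(0.374319) = 1.634

γ ≈ 1.634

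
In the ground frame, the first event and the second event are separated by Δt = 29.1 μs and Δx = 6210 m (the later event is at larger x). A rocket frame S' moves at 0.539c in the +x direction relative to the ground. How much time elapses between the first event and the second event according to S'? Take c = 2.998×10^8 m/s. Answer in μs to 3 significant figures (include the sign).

γ = 1/√(1 − 0.539²) = 1.1872
Δt' = γ(Δt − vΔx/c²) = 1.1872 × (29.1 μs − 0.539×6210 m / (2.998×10^8 m/s))
= 1.1872 × (17.935 μs) = 21.3 μs

Δt' ≈ 21.3 μs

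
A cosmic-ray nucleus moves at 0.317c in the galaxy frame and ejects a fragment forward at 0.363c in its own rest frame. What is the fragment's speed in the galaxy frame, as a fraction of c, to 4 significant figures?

u ≈ 0.6098c

Compose boost 2: (0.363 + 0.317)/(1 + 0.363×0.317) = 0.6800/1.11507 = 0.6098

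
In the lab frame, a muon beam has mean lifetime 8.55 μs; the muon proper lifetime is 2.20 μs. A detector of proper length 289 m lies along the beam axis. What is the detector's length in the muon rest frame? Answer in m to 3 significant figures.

Time dilation ⇒ γ = Δt/τ₀ = 8.55/2.20 = 3.8864
Length contraction: L = L₀/γ = 289/3.8864 = 74.4 m

L ≈ 74.4 m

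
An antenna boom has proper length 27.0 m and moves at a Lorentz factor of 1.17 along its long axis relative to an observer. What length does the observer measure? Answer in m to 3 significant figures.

L ≈ 23.1 m

γ = 1.17 (given)
Length contraction: L = L₀/γ = 27.0/1.17 = 23.1 m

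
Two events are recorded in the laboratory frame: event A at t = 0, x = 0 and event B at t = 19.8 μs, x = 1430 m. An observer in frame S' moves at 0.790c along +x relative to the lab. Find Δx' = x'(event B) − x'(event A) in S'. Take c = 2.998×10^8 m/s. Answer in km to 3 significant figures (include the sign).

γ = 1/√(1 − 0.790²) = 1.6310
Δx' = γ(Δx − vΔt) = 1.6310 × (1430 m − 0.790×(2.998×10^8 m/s)×19.8×10^-6 s)
= 1.6310 × (-3259.5 m) = -5.32 km

Δx' ≈ -5.32 km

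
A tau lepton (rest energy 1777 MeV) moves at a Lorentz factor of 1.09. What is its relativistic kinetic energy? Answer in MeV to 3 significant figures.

γ = 1.09 (given)
K = (γ − 1)m₀c² = (1.09 − 1) × 1777 MeV = 0.090000 × 1777 MeV = 160 MeV

K ≈ 160 MeV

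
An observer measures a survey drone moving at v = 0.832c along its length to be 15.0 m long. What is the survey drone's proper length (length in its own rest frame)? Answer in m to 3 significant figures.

L₀ ≈ 27.0 m

γ = 1/√(1 − 0.832²) = 1.8025
L₀ = γL = 1.8025 × 15.0 = 27.0 m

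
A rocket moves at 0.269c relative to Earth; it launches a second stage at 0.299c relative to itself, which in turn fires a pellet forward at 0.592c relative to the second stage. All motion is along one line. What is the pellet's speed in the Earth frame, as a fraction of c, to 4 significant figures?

u ≈ 0.8524c

Compose boost 2: (0.299 + 0.269)/(1 + 0.299×0.269) = 0.5680/1.08043 = 0.525716
Compose boost 3: (0.592 + 0.525716)/(1 + 0.592×0.525716) = 1.11772/1.31122 = 0.8524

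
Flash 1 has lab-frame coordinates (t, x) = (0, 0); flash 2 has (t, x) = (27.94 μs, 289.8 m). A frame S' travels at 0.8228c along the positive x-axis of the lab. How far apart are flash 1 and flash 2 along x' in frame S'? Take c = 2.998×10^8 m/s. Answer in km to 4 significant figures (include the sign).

γ = 1/√(1 − 0.8228²) = 1.75954
Δx' = γ(Δx − vΔt) = 1.75954 × (289.8 m − 0.8228×(2.998×10^8 m/s)×27.94×10^-6 s)
= 1.75954 × (-6602.31 m) = -11.62 km

Δx' ≈ -11.62 km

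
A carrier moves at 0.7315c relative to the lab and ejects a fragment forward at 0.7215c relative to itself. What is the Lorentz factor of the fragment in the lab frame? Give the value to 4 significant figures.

γ ≈ 3.236

u_lab = (0.7215 + 0.7315)/(1 + 0.7215×0.7315) = 1.4530/1.527777 = 0.9510549
γ = 1/√(1 − 0.9510549²) = 3.236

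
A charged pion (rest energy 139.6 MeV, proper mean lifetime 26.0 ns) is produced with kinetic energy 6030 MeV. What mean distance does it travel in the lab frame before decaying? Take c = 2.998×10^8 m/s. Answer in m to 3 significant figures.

d ≈ 344 m

γ = 1 + K/(m₀c²) = 1 + 6030/139.6 = 44.195
β = √(1 − 1/γ²) = 0.99974
Dilated lifetime: γτ₀ = 44.195 × 26.0 ns = 1149.1 ns
d = βc·γτ₀ = 0.99974 × (2.998×10^8 m/s) × 1.1491×10^-6 s = 344 m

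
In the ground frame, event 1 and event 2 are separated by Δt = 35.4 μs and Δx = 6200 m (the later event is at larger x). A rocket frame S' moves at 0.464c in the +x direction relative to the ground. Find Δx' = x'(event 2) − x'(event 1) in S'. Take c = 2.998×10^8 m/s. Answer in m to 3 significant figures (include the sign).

Δx' ≈ 1440 m

γ = 1/√(1 − 0.464²) = 1.1289
Δx' = γ(Δx − vΔt) = 1.1289 × (6200 m − 0.464×(2.998×10^8 m/s)×35.4×10^-6 s)
= 1.1289 × (1275.6 m) = 1440 m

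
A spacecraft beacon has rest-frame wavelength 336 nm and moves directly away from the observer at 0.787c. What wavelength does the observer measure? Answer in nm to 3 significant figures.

Relativistic Doppler: λ_obs = λ_src √((1+β)/(1−β))
= 336 × √(1.7870/0.21300) = 336 × 2.8965 = 973 nm

λ_obs ≈ 973 nm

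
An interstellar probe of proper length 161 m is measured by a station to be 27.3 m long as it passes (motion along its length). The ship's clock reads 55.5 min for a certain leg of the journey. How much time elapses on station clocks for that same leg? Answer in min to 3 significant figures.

Δt ≈ 327 min

Length contraction ⇒ γ = L₀/L = 161/27.3 = 5.8974
Time dilation: Δt = γτ₀ = 5.8974 × 55.5 min = 327 min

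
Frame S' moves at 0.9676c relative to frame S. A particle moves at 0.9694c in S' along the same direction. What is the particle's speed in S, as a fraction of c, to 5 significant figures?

Relativistic velocity addition: u = (u' + v)/(1 + u'v/c²)
= (0.9694 + 0.9676)/(1 + 0.9694×0.9676) = 1.9370/1.937991 = 0.99949

u ≈ 0.99949c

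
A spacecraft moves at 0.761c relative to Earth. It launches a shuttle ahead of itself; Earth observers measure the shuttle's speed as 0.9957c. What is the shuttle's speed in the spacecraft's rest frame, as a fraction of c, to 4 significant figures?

u' ≈ 0.9687c

Inverse velocity addition: u' = (u − v)/(1 − uv/c²)
= (0.9957 − 0.761)/(1 − 0.9957×0.761) = 0.2347/0.242272 = 0.9687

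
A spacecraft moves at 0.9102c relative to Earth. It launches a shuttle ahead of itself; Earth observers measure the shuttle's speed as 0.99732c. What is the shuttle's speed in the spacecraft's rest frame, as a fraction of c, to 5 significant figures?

u' ≈ 0.94450c

Inverse velocity addition: u' = (u − v)/(1 − uv/c²)
= (0.99732 − 0.9102)/(1 − 0.99732×0.9102) = 0.087120/0.09223934 = 0.94450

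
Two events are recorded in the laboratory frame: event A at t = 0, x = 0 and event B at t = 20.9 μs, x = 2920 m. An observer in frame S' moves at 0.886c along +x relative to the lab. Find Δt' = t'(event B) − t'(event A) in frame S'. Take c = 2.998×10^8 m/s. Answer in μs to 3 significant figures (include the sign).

Δt' ≈ 26.5 μs

γ = 1/√(1 − 0.886²) = 2.1566
Δt' = γ(Δt − vΔx/c²) = 2.1566 × (20.9 μs − 0.886×2920 m / (2.998×10^8 m/s))
= 2.1566 × (12.271 μs) = 26.5 μs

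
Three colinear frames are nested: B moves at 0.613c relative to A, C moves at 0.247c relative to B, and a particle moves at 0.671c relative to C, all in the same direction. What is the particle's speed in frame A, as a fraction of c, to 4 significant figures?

u ≈ 0.9445c

Compose boost 2: (0.247 + 0.613)/(1 + 0.247×0.613) = 0.8600/1.15141 = 0.746910
Compose boost 3: (0.671 + 0.746910)/(1 + 0.671×0.746910) = 1.41791/1.50118 = 0.9445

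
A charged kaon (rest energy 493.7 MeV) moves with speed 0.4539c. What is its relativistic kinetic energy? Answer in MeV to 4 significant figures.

K ≈ 60.36 MeV

γ = 1/√(1 − 0.4539²) = 1.12227
K = (γ − 1)m₀c² = (1.12227 − 1) × 493.7 MeV = 0.122268 × 493.7 MeV = 60.36 MeV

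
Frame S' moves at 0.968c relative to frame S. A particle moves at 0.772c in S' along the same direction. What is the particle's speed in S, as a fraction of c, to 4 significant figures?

u ≈ 0.9958c

Relativistic velocity addition: u = (u' + v)/(1 + u'v/c²)
= (0.772 + 0.968)/(1 + 0.772×0.968) = 1.740/1.74730 = 0.9958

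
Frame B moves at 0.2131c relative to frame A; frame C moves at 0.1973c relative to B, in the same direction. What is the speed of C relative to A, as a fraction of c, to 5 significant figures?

Compose boost 2: (0.1973 + 0.2131)/(1 + 0.1973×0.2131) = 0.41040/1.042045 = 0.39384

u ≈ 0.39384c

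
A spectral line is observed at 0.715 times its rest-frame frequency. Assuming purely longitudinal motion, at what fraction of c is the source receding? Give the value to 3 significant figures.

f_obs/f_src = √((1−β)/(1+β)) = 0.715  ⇒  (1−β)/(1+β) = 0.51122
β = |1 − D²|/(1 + D²) = |1 − 0.51122|/(1 + 0.51122) = 0.323

β ≈ 0.323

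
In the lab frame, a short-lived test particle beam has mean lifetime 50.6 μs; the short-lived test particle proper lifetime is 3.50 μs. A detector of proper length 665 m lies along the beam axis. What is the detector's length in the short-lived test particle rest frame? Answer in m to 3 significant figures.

L ≈ 46.0 m

Time dilation ⇒ γ = Δt/τ₀ = 50.6/3.50 = 14.457
Length contraction: L = L₀/γ = 665/14.457 = 46.0 m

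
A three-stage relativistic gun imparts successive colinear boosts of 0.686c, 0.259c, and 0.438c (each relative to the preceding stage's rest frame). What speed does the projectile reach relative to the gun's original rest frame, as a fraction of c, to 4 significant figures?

u ≈ 0.9178c

Compose boost 2: (0.259 + 0.686)/(1 + 0.259×0.686) = 0.9450/1.17767 = 0.802429
Compose boost 3: (0.438 + 0.802429)/(1 + 0.438×0.802429) = 1.24043/1.35146 = 0.9178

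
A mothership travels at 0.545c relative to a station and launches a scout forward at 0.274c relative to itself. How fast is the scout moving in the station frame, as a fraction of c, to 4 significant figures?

u ≈ 0.7126c

Compose boost 2: (0.274 + 0.545)/(1 + 0.274×0.545) = 0.8190/1.14933 = 0.7126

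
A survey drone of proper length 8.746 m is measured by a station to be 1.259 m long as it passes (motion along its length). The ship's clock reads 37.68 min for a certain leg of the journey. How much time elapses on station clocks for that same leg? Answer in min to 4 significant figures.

Δt ≈ 261.8 min

Length contraction ⇒ γ = L₀/L = 8.746/1.259 = 6.94678
Time dilation: Δt = γτ₀ = 6.94678 × 37.68 min = 261.8 min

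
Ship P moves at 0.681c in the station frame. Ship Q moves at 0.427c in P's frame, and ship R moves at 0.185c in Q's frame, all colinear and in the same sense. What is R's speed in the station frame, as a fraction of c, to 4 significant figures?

Compose boost 2: (0.427 + 0.681)/(1 + 0.427×0.681) = 1.108/1.29079 = 0.858391
Compose boost 3: (0.185 + 0.858391)/(1 + 0.185×0.858391) = 1.04339/1.15880 = 0.9004

u ≈ 0.9004c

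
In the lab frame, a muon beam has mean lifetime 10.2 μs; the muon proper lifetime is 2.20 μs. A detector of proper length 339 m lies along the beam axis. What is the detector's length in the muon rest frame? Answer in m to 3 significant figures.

Time dilation ⇒ γ = Δt/τ₀ = 10.2/2.20 = 4.6364
Length contraction: L = L₀/γ = 339/4.6364 = 73.1 m

L ≈ 73.1 m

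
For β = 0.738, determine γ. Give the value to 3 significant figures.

γ = 1/√(1 − β²) = 1/√(1 − 0.738²) = 1/√(0.45536) = 1.48

γ ≈ 1.48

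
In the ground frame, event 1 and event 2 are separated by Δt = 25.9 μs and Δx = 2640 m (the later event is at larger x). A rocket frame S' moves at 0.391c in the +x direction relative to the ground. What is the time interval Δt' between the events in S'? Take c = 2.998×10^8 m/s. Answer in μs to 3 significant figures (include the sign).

γ = 1/√(1 − 0.391²) = 1.0865
Δt' = γ(Δt − vΔx/c²) = 1.0865 × (25.9 μs − 0.391×2640 m / (2.998×10^8 m/s))
= 1.0865 × (22.457 μs) = 24.4 μs

Δt' ≈ 24.4 μs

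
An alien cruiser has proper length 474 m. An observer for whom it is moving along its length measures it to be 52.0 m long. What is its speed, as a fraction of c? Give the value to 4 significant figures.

β ≈ 0.9940

γ = L₀/L = 474/52.0 = 9.11538
β = √(1 − 1/γ²) = 0.9940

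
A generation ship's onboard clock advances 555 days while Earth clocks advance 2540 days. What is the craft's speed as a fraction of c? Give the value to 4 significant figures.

γ = Δt/τ₀ = 2540/555 = 4.57658
β = √(1 − 1/γ²) = √(1 − 1/4.57658²) = 0.9758

β ≈ 0.9758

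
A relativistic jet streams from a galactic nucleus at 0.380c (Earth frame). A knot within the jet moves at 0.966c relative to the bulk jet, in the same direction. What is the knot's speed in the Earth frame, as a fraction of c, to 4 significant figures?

Relativistic velocity addition: u = (u' + v)/(1 + u'v/c²)
= (0.966 + 0.380)/(1 + 0.966×0.380) = 1.346/1.36708 = 0.9846

u ≈ 0.9846c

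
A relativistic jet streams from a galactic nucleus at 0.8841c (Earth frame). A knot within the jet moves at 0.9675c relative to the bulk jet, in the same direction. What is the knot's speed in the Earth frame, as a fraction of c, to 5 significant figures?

Relativistic velocity addition: u = (u' + v)/(1 + u'v/c²)
= (0.9675 + 0.8841)/(1 + 0.9675×0.8841) = 1.8516/1.855367 = 0.99797

u ≈ 0.99797c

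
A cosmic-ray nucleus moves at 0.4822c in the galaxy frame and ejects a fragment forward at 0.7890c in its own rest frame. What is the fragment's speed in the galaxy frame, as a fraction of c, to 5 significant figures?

Compose boost 2: (0.7890 + 0.4822)/(1 + 0.7890×0.4822) = 1.2712/1.380456 = 0.92086

u ≈ 0.92086c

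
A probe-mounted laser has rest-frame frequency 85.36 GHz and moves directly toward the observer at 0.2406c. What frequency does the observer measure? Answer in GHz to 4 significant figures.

Relativistic Doppler: f_obs = f_src √((1+β)/(1−β))
= 85.36 × √(1.24060/0.759400) = 85.36 × 1.27815 = 109.1 GHz

f_obs ≈ 109.1 GHz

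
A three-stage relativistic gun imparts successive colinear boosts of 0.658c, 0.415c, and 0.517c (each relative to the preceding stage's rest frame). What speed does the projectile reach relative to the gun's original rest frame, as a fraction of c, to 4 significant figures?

Compose boost 2: (0.415 + 0.658)/(1 + 0.415×0.658) = 1.073/1.27307 = 0.842844
Compose boost 3: (0.517 + 0.842844)/(1 + 0.517×0.842844) = 1.35984/1.43575 = 0.9471

u ≈ 0.9471c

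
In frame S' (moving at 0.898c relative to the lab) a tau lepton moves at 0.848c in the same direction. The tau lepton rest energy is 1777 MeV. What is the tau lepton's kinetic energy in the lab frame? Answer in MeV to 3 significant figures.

K ≈ 11600 MeV

u_lab = (0.848 + 0.898)/(1 + 0.848×0.898) = 0.991198
γ = 1/√(1 − 0.991198²) = 7.5538
K = (γ − 1)m₀c² = (7.5538 − 1) × 1777 = 6.5538 × 1777 = 11600 MeV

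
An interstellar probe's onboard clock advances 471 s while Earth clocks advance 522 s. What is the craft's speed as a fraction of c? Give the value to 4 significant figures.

β ≈ 0.4311

γ = Δt/τ₀ = 522/471 = 1.10828
β = √(1 − 1/γ²) = √(1 − 1/1.10828²) = 0.4311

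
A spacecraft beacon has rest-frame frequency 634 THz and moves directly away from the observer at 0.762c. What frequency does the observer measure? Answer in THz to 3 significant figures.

Relativistic Doppler: f_obs = f_src √((1−β)/(1+β))
= 634 × √(0.23800/1.7620) = 634 × 0.36752 = 233 THz

f_obs ≈ 233 THz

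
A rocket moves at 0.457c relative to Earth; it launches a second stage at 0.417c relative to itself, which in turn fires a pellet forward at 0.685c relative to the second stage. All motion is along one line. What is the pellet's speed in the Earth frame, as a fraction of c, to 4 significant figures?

Compose boost 2: (0.417 + 0.457)/(1 + 0.417×0.457) = 0.8740/1.19057 = 0.734103
Compose boost 3: (0.685 + 0.734103)/(1 + 0.685×0.734103) = 1.41910/1.50286 = 0.9443

u ≈ 0.9443c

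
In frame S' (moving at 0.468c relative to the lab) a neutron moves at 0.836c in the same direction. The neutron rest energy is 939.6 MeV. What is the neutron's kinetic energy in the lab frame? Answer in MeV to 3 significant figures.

u_lab = (0.836 + 0.468)/(1 + 0.836×0.468) = 0.937288
γ = 1/√(1 − 0.937288²) = 2.8690
K = (γ − 1)m₀c² = (2.8690 − 1) × 939.6 = 1.8690 × 939.6 = 1760 MeV

K ≈ 1760 MeV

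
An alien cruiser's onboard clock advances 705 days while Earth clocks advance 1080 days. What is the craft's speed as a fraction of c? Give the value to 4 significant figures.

β ≈ 0.7575

γ = Δt/τ₀ = 1080/705 = 1.53191
β = √(1 − 1/γ²) = √(1 − 1/1.53191²) = 0.7575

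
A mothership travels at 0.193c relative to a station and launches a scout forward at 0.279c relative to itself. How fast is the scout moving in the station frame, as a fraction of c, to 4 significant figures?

Compose boost 2: (0.279 + 0.193)/(1 + 0.279×0.193) = 0.4720/1.05385 = 0.4479

u ≈ 0.4479c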